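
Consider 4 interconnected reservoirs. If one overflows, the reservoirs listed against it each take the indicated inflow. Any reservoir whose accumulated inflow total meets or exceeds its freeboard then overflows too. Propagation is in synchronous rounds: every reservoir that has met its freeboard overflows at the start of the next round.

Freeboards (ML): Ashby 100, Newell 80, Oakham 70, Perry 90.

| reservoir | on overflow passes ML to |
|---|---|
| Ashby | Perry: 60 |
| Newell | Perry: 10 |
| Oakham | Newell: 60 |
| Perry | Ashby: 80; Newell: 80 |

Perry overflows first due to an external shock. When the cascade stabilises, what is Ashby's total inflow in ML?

Round 1 — Perry overflows (initial).
  Ashby: +80 → 80 < 100
  Newell: +80 → 80 ≥ 80
Round 2 — Newell overflows.
No further overflows.

80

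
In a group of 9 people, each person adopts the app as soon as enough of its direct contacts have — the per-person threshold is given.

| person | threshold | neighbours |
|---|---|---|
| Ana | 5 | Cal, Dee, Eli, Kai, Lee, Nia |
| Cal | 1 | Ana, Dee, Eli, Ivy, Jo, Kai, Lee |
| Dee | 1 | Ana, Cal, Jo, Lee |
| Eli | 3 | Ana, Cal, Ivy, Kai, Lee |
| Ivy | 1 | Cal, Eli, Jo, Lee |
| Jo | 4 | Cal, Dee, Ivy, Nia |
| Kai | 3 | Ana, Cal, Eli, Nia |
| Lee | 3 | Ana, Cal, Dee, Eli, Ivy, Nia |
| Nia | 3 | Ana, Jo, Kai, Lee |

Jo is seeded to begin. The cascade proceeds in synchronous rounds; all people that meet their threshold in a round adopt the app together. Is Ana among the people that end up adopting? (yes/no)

Round 1 — Jo adopts the app (initial).
Round 2 — checking thresholds:
  Cal: 1 of 7 neighbours ≥ 1, adopts the app.
  Dee: 1 of 4 neighbours ≥ 1, adopts the app.
  Ivy: 1 of 4 neighbours ≥ 1, adopts the app.
  Nia: 1 of 4 neighbours < 3, holds.
Round 3 — checking thresholds:
  Ana: 2 of 6 neighbours < 5, holds.
  Eli: 2 of 5 neighbours < 3, holds.
  Kai: 1 of 4 neighbours < 3, holds.
  Lee: 3 of 6 neighbours ≥ 3, adopts the app.
  Nia: 1 of 4 neighbours < 3, holds.
Round 4 — checking thresholds:
  Ana: 3 of 6 neighbours < 5, holds.
  Eli: 3 of 5 neighbours ≥ 3, adopts the app.
  Kai: 1 of 4 neighbours < 3, holds.
  Nia: 2 of 4 neighbours < 3, holds.
Round 5 — no new adoptions; cascade stops.

no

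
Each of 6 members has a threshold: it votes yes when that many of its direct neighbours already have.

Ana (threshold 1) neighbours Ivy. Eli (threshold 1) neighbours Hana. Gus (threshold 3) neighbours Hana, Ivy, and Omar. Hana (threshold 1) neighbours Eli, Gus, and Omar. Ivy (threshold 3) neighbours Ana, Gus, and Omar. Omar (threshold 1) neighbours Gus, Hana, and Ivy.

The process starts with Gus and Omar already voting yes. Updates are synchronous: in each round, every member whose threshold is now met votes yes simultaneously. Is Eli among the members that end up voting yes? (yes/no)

yes

Round 1 — Gus, Omar vote yes (initial).
Round 2 — checking thresholds:
  Hana: 2 of 3 neighbours ≥ 1, votes yes.
  Ivy: 2 of 3 neighbours < 3, holds.
Round 3 — checking thresholds:
  Eli: 1 of 1 neighbours ≥ 1, votes yes.
  Ivy: 2 of 3 neighbours < 3, holds.
Round 4 — no new yes votes; cascade stops.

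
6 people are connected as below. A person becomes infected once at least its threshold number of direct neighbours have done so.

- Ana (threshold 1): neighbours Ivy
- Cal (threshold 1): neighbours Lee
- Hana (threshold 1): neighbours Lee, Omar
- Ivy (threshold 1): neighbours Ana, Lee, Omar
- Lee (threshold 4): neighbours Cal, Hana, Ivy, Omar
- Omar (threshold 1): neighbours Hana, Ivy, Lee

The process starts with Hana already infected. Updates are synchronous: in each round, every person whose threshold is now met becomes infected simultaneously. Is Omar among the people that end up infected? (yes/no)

Round 1 — Hana becomes infected (initial).
Round 2 — checking thresholds:
  Lee: 1 of 4 neighbours < 4, below threshold.
  Omar: 1 of 3 neighbours ≥ 1, becomes infected.
Round 3 — checking thresholds:
  Ivy: 1 of 3 neighbours ≥ 1, becomes infected.
  Lee: 2 of 4 neighbours < 4, below threshold.
Round 4 — checking thresholds:
  Ana: 1 of 1 neighbours ≥ 1, becomes infected.
  Lee: 3 of 4 neighbours < 4, below threshold.
Round 5 — no new infections; cascade stops.

yes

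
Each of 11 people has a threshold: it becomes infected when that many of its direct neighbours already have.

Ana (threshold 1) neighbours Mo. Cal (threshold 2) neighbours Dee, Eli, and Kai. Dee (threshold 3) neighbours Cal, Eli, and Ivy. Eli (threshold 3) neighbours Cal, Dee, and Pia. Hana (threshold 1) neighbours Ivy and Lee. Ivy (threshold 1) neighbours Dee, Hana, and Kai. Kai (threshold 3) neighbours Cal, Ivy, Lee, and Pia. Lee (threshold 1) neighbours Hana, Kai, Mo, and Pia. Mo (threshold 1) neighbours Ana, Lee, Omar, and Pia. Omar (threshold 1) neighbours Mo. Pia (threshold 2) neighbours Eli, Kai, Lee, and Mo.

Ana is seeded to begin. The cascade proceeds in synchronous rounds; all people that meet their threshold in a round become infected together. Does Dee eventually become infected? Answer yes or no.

Round 1 — Ana becomes infected (initial).
Round 2 — checking thresholds:
  Mo: 1 of 4 neighbours ≥ 1, becomes infected.
Round 3 — checking thresholds:
  Lee: 1 of 4 neighbours ≥ 1, becomes infected.
  Omar: 1 of 1 neighbours ≥ 1, becomes infected.
  Pia: 1 of 4 neighbours < 2, not yet.
Round 4 — checking thresholds:
  Hana: 1 of 2 neighbours ≥ 1, becomes infected.
  Kai: 1 of 4 neighbours < 3, not yet.
  Pia: 2 of 4 neighbours ≥ 2, becomes infected.
Round 5 — checking thresholds:
  Eli: 1 of 3 neighbours < 3, not yet.
  Ivy: 1 of 3 neighbours ≥ 1, becomes infected.
  Kai: 2 of 4 neighbours < 3, not yet.
Round 6 — checking thresholds:
  Dee: 1 of 3 neighbours < 3, not yet.
  Eli: 1 of 3 neighbours < 3, not yet.
  Kai: 3 of 4 neighbours ≥ 3, becomes infected.
Round 7 — no new infections; cascade stops.

no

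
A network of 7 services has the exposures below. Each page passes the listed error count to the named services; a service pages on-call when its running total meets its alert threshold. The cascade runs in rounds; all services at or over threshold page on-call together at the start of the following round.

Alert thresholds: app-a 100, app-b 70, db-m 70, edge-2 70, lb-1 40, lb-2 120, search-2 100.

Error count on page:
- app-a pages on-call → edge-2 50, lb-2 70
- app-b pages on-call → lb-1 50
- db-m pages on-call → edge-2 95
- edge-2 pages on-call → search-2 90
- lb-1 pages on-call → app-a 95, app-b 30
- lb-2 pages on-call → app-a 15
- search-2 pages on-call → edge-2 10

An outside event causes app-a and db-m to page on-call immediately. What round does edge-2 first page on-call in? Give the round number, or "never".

Round 1 — app-a, db-m page on-call (initial).
  edge-2: +50+95 → 145 ≥ 70
  lb-2: +70 → 70 < 120
Round 2 — edge-2 pages on-call.
  search-2: +90 → 90 < 100
No further pages.

2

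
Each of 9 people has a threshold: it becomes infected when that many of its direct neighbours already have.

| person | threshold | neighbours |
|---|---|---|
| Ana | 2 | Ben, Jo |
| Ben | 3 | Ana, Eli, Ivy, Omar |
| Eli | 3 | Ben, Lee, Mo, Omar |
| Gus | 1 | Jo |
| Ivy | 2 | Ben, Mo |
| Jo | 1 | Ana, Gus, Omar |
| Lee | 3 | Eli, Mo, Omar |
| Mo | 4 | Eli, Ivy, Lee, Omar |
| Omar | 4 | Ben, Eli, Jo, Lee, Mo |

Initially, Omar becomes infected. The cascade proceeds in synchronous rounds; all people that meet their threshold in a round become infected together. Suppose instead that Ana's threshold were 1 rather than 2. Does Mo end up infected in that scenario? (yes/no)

With Ana's threshold at 1:
Round 1 — Omar becomes infected (initial).
Round 2 — checking thresholds:
  Ben: 1 of 4 neighbours < 3, not yet.
  Eli: 1 of 4 neighbours < 3, not yet.
  Jo: 1 of 3 neighbours ≥ 1, becomes infected.
  Lee: 1 of 3 neighbours < 3, not yet.
  Mo: 1 of 4 neighbours < 4, not yet.
Round 3 — checking thresholds:
  Ana: 1 of 2 neighbours ≥ 1, becomes infected.
  Ben: 1 of 4 neighbours < 3, not yet.
  Eli: 1 of 4 neighbours < 3, not yet.
  Gus: 1 of 1 neighbours ≥ 1, becomes infected.
  Lee: 1 of 3 neighbours < 3, not yet.
  Mo: 1 of 4 neighbours < 4, not yet.
Round 4 — no new infections; cascade stops.

no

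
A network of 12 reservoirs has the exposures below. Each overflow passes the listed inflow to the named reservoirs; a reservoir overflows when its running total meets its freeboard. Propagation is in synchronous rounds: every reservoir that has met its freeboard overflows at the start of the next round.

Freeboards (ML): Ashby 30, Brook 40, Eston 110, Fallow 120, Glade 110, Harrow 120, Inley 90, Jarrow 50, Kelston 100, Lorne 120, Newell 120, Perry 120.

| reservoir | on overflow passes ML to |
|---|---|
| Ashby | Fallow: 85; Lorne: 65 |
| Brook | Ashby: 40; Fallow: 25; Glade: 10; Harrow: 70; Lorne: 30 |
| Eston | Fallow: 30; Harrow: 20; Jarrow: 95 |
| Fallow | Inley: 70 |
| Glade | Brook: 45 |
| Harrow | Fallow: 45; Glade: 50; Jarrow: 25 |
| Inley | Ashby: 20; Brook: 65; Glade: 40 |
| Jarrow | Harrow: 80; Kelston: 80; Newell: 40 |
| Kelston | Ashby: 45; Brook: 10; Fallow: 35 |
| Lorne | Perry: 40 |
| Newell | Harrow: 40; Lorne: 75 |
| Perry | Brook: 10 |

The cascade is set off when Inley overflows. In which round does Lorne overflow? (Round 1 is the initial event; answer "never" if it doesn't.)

Round 1 — Inley overflows (initial).
  Ashby: +20 → 20 < 30
  Brook: +65 → 65 ≥ 40
  Glade: +40 → 40 < 110
Round 2 — Brook overflows.
  Ashby: +40 → 60 ≥ 30
  Fallow: +25 → 25 < 120
  Glade: +10 → 50 < 110
  Harrow: +70 → 70 < 120
  Lorne: +30 → 30 < 120
Round 3 — Ashby overflows.
  Fallow: +85 → 110 < 120
  Lorne: +65 → 95 < 120
No further overflows.

never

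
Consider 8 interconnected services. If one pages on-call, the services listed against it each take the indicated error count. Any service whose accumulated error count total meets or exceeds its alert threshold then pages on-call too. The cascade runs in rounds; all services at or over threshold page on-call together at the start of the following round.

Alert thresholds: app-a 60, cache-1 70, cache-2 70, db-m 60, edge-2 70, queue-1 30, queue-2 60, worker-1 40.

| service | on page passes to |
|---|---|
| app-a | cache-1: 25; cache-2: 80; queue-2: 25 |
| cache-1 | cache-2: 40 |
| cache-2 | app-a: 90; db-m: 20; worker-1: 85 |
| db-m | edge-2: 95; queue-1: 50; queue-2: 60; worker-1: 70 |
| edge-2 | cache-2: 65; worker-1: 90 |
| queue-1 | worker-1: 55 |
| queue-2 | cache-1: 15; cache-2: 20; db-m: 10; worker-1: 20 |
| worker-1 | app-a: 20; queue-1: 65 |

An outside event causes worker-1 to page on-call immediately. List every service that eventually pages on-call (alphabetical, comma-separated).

Round 1 — worker-1 pages on-call (initial).
  app-a: +20 → 20 < 60
  queue-1: +65 → 65 ≥ 30
Round 2 — queue-1 pages on-call.
No further pages.

queue-1, worker-1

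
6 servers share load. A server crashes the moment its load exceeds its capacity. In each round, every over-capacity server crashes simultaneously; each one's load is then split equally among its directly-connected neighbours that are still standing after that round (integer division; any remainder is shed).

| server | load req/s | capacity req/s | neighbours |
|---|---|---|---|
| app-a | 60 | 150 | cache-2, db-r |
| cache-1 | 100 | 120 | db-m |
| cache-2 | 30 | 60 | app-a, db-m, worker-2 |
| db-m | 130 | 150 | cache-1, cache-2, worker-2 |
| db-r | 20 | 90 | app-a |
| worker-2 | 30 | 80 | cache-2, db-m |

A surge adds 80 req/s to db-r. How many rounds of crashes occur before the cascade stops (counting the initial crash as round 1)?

5

Round 1 — db-r at 100 > 90. db-r crashes.
  db-r sheds 100 req/s to app-a: 100 each.
    app-a: 60+100 = 160 > 150
Round 2 — app-a crashes.
  app-a sheds 160 req/s to cache-2: 160 each.
    cache-2: 30+160 = 190 > 60
Round 3 — cache-2 crashes.
  cache-2 sheds 190 req/s to db-m, worker-2: 95 each.
    db-m: 130+95 = 225 > 150
    worker-2: 30+95 = 125 > 80
Round 4 — db-m, worker-2 crash.
  db-m sheds 225 req/s to cache-1: 225 each.
    cache-1: 100+225 = 325 > 120
  worker-2 sheds 125 req/s: no online neighbours, lost.
Round 5 — cache-1 crashes.
  cache-1 sheds 325 req/s: no online neighbours, lost.
No further crashes.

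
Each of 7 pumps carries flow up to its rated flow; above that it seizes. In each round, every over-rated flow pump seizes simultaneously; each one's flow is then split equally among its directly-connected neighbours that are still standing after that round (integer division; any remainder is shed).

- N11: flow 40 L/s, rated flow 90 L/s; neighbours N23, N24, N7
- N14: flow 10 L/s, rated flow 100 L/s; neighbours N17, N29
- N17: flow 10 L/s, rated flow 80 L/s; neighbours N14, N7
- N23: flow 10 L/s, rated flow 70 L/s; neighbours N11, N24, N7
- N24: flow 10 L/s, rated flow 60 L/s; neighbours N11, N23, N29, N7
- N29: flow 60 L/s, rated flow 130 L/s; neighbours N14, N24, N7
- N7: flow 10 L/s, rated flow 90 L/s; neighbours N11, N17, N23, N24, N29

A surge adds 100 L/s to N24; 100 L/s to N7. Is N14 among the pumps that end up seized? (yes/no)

Round 1 — N24 at 110 > 60; N7 at 110 > 90. N24, N7 seize.
  N24 sheds 110 L/s to N11, N23, N29: 36 each (2 lost).
    N11: 40+36 = 76 ≤ 90
    N23: 10+36 = 46 ≤ 70
    N29: 60+36 = 96 ≤ 130
  N7 sheds 110 L/s to N11, N17, N23, N29: 27 each (2 lost).
    N11: 76+27 = 103 > 90
    N17: 10+27 = 37 ≤ 80
    N23: 46+27 = 73 > 70
    N29: 96+27 = 123 ≤ 130
Round 2 — N11, N23 seize.
  N11 sheds 103 L/s: no online neighbours, lost.
  N23 sheds 73 L/s: no online neighbours, lost.
No further seizures.

no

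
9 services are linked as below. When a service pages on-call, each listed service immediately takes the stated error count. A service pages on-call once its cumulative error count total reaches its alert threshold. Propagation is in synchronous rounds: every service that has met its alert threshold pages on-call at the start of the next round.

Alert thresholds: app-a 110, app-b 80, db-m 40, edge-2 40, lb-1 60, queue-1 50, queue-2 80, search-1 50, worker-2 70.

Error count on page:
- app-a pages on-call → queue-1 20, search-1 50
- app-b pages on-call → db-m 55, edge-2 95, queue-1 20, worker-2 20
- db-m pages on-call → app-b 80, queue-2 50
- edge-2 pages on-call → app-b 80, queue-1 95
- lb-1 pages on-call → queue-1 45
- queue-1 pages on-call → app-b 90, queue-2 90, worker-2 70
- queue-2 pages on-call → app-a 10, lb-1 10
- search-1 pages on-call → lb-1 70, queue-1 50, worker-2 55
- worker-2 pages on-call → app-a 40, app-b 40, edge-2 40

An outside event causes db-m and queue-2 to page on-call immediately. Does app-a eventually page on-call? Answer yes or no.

Round 1 — db-m, queue-2 page on-call (initial).
  app-a: +10 → 10 < 110
  app-b: +80 → 80 ≥ 80
  lb-1: +10 → 10 < 60
Round 2 — app-b pages on-call.
  edge-2: +95 → 95 ≥ 40
  queue-1: +20 → 20 < 50
  worker-2: +20 → 20 < 70
Round 3 — edge-2 pages on-call.
  queue-1: +95 → 115 ≥ 50
Round 4 — queue-1 pages on-call.
  worker-2: +70 → 90 ≥ 70
Round 5 — worker-2 pages on-call.
  app-a: +40 → 50 < 110
No further pages.

no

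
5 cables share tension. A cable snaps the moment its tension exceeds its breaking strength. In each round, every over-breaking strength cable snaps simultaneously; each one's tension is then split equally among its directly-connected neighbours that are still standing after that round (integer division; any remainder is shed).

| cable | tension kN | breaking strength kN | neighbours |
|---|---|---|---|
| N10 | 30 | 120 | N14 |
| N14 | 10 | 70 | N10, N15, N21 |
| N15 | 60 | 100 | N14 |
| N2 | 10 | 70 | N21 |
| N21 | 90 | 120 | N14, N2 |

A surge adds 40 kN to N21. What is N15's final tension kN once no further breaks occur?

97

Round 1 — N21 at 130 > 120. N21 snaps.
  N21 sheds 130 kN to N14, N2: 65 each.
    N14: 10+65 = 75 > 70
    N2: 10+65 = 75 > 70
Round 2 — N14, N2 snap.
  N14 sheds 75 kN to N10, N15: 37 each (1 lost).
    N10: 30+37 = 67 ≤ 120
    N15: 60+37 = 97 ≤ 100
  N2 sheds 75 kN: no online neighbours, lost.
No further breaks.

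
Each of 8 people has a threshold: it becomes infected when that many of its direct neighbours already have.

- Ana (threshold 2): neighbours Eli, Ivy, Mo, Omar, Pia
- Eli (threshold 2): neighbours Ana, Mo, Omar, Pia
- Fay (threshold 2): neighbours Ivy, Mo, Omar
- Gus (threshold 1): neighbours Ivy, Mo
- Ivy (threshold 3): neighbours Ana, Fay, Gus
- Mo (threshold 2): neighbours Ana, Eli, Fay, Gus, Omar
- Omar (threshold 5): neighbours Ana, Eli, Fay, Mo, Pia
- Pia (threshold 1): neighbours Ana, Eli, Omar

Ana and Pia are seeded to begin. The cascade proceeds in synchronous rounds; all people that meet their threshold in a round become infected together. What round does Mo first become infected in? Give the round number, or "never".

Round 1 — Ana, Pia become infected (initial).
Round 2 — checking thresholds:
  Eli: 2 of 4 neighbours ≥ 2, becomes infected.
  Ivy: 1 of 3 neighbours < 3, holds.
  Mo: 1 of 5 neighbours < 2, holds.
  Omar: 2 of 5 neighbours < 5, holds.
Round 3 — checking thresholds:
  Ivy: 1 of 3 neighbours < 3, holds.
  Mo: 2 of 5 neighbours ≥ 2, becomes infected.
  Omar: 3 of 5 neighbours < 5, holds.
Round 4 — checking thresholds:
  Fay: 1 of 3 neighbours < 2, holds.
  Gus: 1 of 2 neighbours ≥ 1, becomes infected.
  Ivy: 1 of 3 neighbours < 3, holds.
  Omar: 4 of 5 neighbours < 5, holds.
Round 5 — no new infections; cascade stops.

3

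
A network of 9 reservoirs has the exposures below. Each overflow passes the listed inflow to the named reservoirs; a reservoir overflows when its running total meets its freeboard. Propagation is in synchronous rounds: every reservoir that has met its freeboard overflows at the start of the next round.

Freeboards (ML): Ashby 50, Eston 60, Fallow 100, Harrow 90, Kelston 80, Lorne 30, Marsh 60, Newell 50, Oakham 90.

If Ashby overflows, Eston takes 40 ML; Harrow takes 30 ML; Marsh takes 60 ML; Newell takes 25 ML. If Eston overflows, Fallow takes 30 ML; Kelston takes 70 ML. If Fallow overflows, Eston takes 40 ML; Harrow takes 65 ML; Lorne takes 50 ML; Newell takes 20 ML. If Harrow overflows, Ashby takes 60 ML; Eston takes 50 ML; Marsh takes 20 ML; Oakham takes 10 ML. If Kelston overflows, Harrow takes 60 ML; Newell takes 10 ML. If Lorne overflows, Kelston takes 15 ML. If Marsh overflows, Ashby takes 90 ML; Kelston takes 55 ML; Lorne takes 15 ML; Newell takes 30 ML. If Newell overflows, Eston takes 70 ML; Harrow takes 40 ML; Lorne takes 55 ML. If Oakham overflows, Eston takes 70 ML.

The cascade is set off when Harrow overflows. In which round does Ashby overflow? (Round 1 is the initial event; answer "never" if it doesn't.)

Round 1 — Harrow overflows (initial).
  Ashby: +60 → 60 ≥ 50
  Eston: +50 → 50 < 60
  Marsh: +20 → 20 < 60
  Oakham: +10 → 10 < 90
Round 2 — Ashby overflows.
  Eston: +40 → 90 ≥ 60
  Marsh: +60 → 80 ≥ 60
  Newell: +25 → 25 < 50
Round 3 — Eston, Marsh overflow.
  Fallow: +30 → 30 < 100
  Kelston: +70+55 → 125 ≥ 80
  Lorne: +15 → 15 < 30
  Newell: +30 → 55 ≥ 50
Round 4 — Kelston, Newell overflow.
  Lorne: +55 → 70 ≥ 30
Round 5 — Lorne overflows.
No further overflows.

2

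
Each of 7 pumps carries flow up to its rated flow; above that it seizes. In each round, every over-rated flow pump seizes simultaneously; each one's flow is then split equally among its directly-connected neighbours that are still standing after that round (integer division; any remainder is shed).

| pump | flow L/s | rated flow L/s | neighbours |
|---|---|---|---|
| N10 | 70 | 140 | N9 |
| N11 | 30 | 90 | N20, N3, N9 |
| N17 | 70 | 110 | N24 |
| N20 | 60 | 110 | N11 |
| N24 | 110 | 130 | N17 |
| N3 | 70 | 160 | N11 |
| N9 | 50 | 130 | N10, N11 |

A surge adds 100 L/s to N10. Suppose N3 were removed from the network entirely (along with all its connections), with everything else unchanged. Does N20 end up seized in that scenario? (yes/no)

With N3 removed:
Round 1 — N10 at 170 > 140. N10 seizes.
  N10 sheds 170 L/s to N9: 170 each.
    N9: 50+170 = 220 > 130
Round 2 — N9 seizes.
  N9 sheds 220 L/s to N11: 220 each.
    N11: 30+220 = 250 > 90
Round 3 — N11 seizes.
  N11 sheds 250 L/s to N20: 250 each.
    N20: 60+250 = 310 > 110
Round 4 — N20 seizes.
  N20 sheds 310 L/s: no online neighbours, lost.
No further seizures.

yes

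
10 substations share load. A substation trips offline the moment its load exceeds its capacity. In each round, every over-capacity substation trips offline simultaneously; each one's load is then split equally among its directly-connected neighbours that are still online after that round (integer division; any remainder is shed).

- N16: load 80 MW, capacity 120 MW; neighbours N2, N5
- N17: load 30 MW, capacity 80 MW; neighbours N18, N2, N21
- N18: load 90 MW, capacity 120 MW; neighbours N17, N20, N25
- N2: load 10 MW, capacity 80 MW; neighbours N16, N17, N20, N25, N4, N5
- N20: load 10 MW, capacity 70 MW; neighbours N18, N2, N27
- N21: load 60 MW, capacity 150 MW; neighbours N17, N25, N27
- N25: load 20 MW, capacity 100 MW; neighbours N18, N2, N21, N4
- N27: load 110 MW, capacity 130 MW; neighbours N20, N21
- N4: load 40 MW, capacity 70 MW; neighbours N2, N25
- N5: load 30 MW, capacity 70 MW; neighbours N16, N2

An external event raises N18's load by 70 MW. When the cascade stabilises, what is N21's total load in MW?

Round 1 — N18 at 160 > 120. N18 trips offline.
  N18 sheds 160 MW to N17, N20, N25: 53 each (1 lost).
    N17: 30+53 = 83 > 80
    N20: 10+53 = 63 ≤ 70
    N25: 20+53 = 73 ≤ 100
Round 2 — N17 trips offline.
  N17 sheds 83 MW to N2, N21: 41 each (1 lost).
    N2: 10+41 = 51 ≤ 80
    N21: 60+41 = 101 ≤ 150
No further trips.

101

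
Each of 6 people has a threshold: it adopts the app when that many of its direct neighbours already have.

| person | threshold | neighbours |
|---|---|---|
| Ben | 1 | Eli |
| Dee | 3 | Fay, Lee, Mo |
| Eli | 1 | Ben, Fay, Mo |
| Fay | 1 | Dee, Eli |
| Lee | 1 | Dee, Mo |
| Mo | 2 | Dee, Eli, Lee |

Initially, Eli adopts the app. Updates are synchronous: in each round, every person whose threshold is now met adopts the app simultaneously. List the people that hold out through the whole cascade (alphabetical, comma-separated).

Dee, Lee, Mo

Round 1 — Eli adopts the app (initial).
Round 2 — checking thresholds:
  Ben: 1 of 1 neighbours ≥ 1, adopts the app.
  Fay: 1 of 2 neighbours ≥ 1, adopts the app.
  Mo: 1 of 3 neighbours < 2, holds.
Round 3 — no new adoptions; cascade stops.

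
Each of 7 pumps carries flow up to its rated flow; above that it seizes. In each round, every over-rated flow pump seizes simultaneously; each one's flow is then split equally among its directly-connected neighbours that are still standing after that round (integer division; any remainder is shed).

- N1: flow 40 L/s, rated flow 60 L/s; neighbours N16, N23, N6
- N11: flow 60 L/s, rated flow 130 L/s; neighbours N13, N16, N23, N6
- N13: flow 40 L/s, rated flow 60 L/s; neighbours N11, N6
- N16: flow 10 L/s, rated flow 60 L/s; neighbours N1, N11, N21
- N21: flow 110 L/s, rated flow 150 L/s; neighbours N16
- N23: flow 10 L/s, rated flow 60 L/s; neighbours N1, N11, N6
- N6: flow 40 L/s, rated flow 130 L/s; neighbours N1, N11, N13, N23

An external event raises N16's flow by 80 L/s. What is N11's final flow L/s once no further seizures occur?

Round 1 — N16 at 90 > 60. N16 seizes.
  N16 sheds 90 L/s to N1, N11, N21: 30 each.
    N1: 40+30 = 70 > 60
    N11: 60+30 = 90 ≤ 130
    N21: 110+30 = 140 ≤ 150
Round 2 — N1 seizes.
  N1 sheds 70 L/s to N23, N6: 35 each.
    N23: 10+35 = 45 ≤ 60
    N6: 40+35 = 75 ≤ 130
No further seizures.

90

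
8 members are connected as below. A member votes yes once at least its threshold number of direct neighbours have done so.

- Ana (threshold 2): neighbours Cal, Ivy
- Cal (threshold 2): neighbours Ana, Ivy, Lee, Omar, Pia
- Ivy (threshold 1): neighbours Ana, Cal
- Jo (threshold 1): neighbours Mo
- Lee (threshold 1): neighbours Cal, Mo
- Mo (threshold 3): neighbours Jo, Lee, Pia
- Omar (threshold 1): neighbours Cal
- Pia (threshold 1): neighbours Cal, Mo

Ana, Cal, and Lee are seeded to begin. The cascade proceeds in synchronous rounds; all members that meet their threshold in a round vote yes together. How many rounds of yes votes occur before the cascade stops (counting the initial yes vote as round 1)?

Round 1 — Ana, Cal, Lee vote yes (initial).
Round 2 — checking thresholds:
  Ivy: 2 of 2 neighbours ≥ 1, votes yes.
  Mo: 1 of 3 neighbours < 3, below threshold.
  Omar: 1 of 1 neighbours ≥ 1, votes yes.
  Pia: 1 of 2 neighbours ≥ 1, votes yes.
Round 3 — no new yes votes; cascade stops.

2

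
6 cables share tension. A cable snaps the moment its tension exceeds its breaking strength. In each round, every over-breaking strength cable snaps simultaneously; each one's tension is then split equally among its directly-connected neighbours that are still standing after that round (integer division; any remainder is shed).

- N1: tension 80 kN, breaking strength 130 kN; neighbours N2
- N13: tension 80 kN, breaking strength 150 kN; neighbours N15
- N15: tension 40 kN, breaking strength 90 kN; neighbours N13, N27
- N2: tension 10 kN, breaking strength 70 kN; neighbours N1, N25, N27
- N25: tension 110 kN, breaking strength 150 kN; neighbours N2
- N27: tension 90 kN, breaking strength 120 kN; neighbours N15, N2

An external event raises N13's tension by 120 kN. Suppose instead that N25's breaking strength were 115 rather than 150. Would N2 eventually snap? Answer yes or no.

yes

With N25's breaking strength at 115:
Round 1 — N13 at 200 > 150. N13 snaps.
  N13 sheds 200 kN to N15: 200 each.
    N15: 40+200 = 240 > 90
Round 2 — N15 snaps.
  N15 sheds 240 kN to N27: 240 each.
    N27: 90+240 = 330 > 120
Round 3 — N27 snaps.
  N27 sheds 330 kN to N2: 330 each.
    N2: 10+330 = 340 > 70
Round 4 — N2 snaps.
  N2 sheds 340 kN to N1, N25: 170 each.
    N1: 80+170 = 250 > 130
    N25: 110+170 = 280 > 115
Round 5 — N1, N25 snap.
  N1 sheds 250 kN: no online neighbours, lost.
  N25 sheds 280 kN: no online neighbours, lost.
No further breaks.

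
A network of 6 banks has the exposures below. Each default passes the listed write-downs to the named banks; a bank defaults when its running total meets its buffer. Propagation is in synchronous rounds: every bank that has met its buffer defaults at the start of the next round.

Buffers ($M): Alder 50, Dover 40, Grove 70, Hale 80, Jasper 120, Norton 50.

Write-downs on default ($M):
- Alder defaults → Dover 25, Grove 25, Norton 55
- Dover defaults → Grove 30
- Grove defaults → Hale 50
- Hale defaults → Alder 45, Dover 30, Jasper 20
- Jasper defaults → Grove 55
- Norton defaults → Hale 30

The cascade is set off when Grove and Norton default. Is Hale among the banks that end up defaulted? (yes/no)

Round 1 — Grove, Norton default (initial).
  Hale: +50+30 → 80 ≥ 80
Round 2 — Hale defaults.
  Alder: +45 → 45 < 50
  Dover: +30 → 30 < 40
  Jasper: +20 → 20 < 120
No further defaults.

yes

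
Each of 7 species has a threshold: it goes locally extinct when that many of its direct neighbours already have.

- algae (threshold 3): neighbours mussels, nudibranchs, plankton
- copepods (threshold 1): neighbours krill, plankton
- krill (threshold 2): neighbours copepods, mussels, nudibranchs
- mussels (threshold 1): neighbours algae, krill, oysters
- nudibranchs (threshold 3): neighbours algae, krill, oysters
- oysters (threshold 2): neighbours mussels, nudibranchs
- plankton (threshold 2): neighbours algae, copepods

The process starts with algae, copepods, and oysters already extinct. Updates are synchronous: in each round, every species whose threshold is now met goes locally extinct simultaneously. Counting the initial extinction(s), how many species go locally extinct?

Round 1 — algae, copepods, oysters go locally extinct (initial).
Round 2 — checking thresholds:
  krill: 1 of 3 neighbours < 2, below threshold.
  mussels: 2 of 3 neighbours ≥ 1, goes locally extinct.
  nudibranchs: 2 of 3 neighbours < 3, below threshold.
  plankton: 2 of 2 neighbours ≥ 2, goes locally extinct.
Round 3 — checking thresholds:
  krill: 2 of 3 neighbours ≥ 2, goes locally extinct.
  nudibranchs: 2 of 3 neighbours < 3, below threshold.
Round 4 — checking thresholds:
  nudibranchs: 3 of 3 neighbours ≥ 3, goes locally extinct.
Round 5 — no new extinctions; cascade stops.

7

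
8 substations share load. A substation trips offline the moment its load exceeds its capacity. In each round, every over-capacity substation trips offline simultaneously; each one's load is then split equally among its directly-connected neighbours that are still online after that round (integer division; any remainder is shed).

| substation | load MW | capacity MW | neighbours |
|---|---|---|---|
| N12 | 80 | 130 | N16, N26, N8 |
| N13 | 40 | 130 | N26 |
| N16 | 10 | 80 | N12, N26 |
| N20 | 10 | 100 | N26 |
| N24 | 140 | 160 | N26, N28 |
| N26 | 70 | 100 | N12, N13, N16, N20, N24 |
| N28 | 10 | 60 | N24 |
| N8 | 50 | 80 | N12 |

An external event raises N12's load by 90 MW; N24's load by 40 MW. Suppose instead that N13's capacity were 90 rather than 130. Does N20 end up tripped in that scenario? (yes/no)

With N13's capacity at 90:
Round 1 — N12 at 170 > 130; N24 at 180 > 160. N12, N24 trip offline.
  N12 sheds 170 MW to N16, N26, N8: 56 each (2 lost).
    N16: 10+56 = 66 ≤ 80
    N26: 70+56 = 126 > 100
    N8: 50+56 = 106 > 80
  N24 sheds 180 MW to N26, N28: 90 each.
    N26: 126+90 = 216 > 100
    N28: 10+90 = 100 > 60
Round 2 — N26, N28, N8 trip offline.
  N26 sheds 216 MW to N13, N16, N20: 72 each.
    N13: 40+72 = 112 > 90
    N16: 66+72 = 138 > 80
    N20: 10+72 = 82 ≤ 100
  N28 sheds 100 MW: no online neighbours, lost.
  N8 sheds 106 MW: no online neighbours, lost.
Round 3 — N13, N16 trip offline.
  N13 sheds 112 MW: no online neighbours, lost.
  N16 sheds 138 MW: no online neighbours, lost.
No further trips.

no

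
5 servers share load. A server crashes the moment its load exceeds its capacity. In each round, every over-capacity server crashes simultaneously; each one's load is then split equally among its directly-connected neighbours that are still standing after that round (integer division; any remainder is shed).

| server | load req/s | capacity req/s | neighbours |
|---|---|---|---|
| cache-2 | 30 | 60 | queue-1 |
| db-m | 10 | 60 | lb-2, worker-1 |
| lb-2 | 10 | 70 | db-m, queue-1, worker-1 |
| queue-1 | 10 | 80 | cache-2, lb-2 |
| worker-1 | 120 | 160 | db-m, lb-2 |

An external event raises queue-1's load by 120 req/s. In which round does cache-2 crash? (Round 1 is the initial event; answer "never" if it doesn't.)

2

Round 1 — queue-1 at 130 > 80. queue-1 crashes.
  queue-1 sheds 130 req/s to cache-2, lb-2: 65 each.
    cache-2: 30+65 = 95 > 60
    lb-2: 10+65 = 75 > 70
Round 2 — cache-2, lb-2 crash.
  cache-2 sheds 95 req/s: no online neighbours, lost.
  lb-2 sheds 75 req/s to db-m, worker-1: 37 each (1 lost).
    db-m: 10+37 = 47 ≤ 60
    worker-1: 120+37 = 157 ≤ 160
No further crashes.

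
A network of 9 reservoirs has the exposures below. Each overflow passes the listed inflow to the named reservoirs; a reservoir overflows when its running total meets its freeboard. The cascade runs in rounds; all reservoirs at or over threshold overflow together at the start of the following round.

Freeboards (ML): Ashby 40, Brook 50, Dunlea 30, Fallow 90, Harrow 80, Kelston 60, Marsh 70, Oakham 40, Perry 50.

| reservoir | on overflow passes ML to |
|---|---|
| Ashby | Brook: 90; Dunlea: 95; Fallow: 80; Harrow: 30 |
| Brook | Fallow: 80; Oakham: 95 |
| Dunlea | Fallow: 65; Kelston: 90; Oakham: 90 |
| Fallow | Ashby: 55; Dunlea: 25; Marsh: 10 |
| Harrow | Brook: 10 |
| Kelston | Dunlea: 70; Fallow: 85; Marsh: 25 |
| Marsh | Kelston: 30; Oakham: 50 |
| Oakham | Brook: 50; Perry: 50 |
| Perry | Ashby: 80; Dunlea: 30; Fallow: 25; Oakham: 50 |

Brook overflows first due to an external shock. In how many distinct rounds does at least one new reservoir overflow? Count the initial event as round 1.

5

Round 1 — Brook overflows (initial).
  Fallow: +80 → 80 < 90
  Oakham: +95 → 95 ≥ 40
Round 2 — Oakham overflows.
  Perry: +50 → 50 ≥ 50
Round 3 — Perry overflows.
  Ashby: +80 → 80 ≥ 40
  Dunlea: +30 → 30 ≥ 30
  Fallow: +25 → 105 ≥ 90
Round 4 — Ashby, Dunlea, Fallow overflow.
  Harrow: +30 → 30 < 80
  Kelston: +90 → 90 ≥ 60
  Marsh: +10 → 10 < 70
Round 5 — Kelston overflows.
  Marsh: +25 → 35 < 70
No further overflows.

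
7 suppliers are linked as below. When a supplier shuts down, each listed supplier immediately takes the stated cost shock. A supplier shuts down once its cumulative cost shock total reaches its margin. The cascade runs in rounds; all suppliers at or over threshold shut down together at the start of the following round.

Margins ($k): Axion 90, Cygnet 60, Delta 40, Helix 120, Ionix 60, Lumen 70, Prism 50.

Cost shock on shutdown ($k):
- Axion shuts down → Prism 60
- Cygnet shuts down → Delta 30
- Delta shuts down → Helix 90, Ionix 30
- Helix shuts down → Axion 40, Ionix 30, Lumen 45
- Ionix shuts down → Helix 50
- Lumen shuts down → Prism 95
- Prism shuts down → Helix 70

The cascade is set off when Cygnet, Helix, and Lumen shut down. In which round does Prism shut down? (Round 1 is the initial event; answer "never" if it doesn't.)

2

Round 1 — Cygnet, Helix, Lumen shut down (initial).
  Axion: +40 → 40 < 90
  Delta: +30 → 30 < 40
  Ionix: +30 → 30 < 60
  Prism: +95 → 95 ≥ 50
Round 2 — Prism shuts down.
No further shutdowns.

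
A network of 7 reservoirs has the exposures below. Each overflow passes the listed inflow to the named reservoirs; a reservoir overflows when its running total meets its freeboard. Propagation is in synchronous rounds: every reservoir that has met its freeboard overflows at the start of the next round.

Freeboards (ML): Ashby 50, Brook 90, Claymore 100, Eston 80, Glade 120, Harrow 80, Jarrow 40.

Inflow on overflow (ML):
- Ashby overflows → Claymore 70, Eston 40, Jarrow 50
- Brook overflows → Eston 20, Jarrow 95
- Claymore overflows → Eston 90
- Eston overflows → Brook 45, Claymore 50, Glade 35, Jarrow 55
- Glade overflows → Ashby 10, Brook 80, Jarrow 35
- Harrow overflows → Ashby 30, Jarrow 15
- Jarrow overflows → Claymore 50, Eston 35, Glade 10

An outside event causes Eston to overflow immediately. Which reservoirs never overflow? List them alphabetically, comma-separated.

Ashby, Brook, Glade, Harrow

Round 1 — Eston overflows (initial).
  Brook: +45 → 45 < 90
  Claymore: +50 → 50 < 100
  Glade: +35 → 35 < 120
  Jarrow: +55 → 55 ≥ 40
Round 2 — Jarrow overflows.
  Claymore: +50 → 100 ≥ 100
  Glade: +10 → 45 < 120
Round 3 — Claymore overflows.
No further overflows.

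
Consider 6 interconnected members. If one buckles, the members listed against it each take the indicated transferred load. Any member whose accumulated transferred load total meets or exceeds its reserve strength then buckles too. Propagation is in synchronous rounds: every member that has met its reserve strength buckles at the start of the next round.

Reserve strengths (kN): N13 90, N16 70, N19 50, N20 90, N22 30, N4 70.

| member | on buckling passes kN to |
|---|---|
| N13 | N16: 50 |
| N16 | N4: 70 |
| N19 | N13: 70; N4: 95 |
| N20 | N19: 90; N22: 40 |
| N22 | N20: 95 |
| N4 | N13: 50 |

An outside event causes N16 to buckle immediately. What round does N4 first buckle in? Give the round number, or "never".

2

Round 1 — N16 buckles (initial).
  N4: +70 → 70 ≥ 70
Round 2 — N4 buckles.
  N13: +50 → 50 < 90
No further bucklings.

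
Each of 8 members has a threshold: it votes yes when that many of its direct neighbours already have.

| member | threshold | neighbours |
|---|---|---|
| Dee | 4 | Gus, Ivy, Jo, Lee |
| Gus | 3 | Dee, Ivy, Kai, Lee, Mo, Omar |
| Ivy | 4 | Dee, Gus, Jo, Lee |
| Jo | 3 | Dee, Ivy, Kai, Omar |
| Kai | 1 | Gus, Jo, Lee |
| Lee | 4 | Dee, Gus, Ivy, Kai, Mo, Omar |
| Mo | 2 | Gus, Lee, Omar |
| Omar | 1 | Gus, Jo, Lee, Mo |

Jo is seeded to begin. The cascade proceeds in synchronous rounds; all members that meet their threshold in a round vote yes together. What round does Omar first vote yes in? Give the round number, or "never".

Round 1 — Jo votes yes (initial).
Round 2 — checking thresholds:
  Dee: 1 of 4 neighbours < 4, holds.
  Ivy: 1 of 4 neighbours < 4, holds.
  Kai: 1 of 3 neighbours ≥ 1, votes yes.
  Omar: 1 of 4 neighbours ≥ 1, votes yes.
Round 3 — no new yes votes; cascade stops.

2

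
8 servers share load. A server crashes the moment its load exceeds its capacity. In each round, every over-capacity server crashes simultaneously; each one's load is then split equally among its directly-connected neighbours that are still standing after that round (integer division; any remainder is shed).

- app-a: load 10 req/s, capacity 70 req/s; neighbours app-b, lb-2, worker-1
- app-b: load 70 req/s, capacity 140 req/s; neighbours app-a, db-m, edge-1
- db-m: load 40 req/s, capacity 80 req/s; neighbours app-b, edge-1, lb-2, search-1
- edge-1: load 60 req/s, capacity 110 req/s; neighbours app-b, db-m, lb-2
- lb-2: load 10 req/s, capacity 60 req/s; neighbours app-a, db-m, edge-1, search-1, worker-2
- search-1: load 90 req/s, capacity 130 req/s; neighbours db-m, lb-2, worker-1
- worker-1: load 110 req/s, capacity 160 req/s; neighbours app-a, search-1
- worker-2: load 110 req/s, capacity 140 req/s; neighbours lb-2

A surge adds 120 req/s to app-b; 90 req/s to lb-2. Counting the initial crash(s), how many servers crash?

7

Round 1 — app-b at 190 > 140; lb-2 at 100 > 60. app-b, lb-2 crash.
  app-b sheds 190 req/s to app-a, db-m, edge-1: 63 each (1 lost).
    app-a: 10+63 = 73 > 70
    db-m: 40+63 = 103 > 80
    edge-1: 60+63 = 123 > 110
  lb-2 sheds 100 req/s to app-a, db-m, edge-1, search-1, worker-2: 20 each.
    app-a: 73+20 = 93 > 70
    db-m: 103+20 = 123 > 80
    edge-1: 123+20 = 143 > 110
    search-1: 90+20 = 110 ≤ 130
    worker-2: 110+20 = 130 ≤ 140
Round 2 — app-a, db-m, edge-1 crash.
  app-a sheds 93 req/s to worker-1: 93 each.
    worker-1: 110+93 = 203 > 160
  db-m sheds 123 req/s to search-1: 123 each.
    search-1: 110+123 = 233 > 130
  edge-1 sheds 143 req/s: no online neighbours, lost.
Round 3 — search-1, worker-1 crash.
  search-1 sheds 233 req/s: no online neighbours, lost.
  worker-1 sheds 203 req/s: no online neighbours, lost.
No further crashes.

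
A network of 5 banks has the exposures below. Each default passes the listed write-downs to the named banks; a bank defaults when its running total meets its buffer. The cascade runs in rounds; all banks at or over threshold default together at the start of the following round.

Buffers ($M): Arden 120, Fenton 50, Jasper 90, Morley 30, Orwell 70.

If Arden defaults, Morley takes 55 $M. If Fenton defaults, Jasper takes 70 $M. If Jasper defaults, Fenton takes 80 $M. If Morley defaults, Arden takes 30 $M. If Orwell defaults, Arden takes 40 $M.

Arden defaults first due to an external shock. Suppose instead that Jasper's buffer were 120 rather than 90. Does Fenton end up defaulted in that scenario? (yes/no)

no

With Jasper's buffer at 120:
Round 1 — Arden defaults (initial).
  Morley: +55 → 55 ≥ 30
Round 2 — Morley defaults.
No further defaults.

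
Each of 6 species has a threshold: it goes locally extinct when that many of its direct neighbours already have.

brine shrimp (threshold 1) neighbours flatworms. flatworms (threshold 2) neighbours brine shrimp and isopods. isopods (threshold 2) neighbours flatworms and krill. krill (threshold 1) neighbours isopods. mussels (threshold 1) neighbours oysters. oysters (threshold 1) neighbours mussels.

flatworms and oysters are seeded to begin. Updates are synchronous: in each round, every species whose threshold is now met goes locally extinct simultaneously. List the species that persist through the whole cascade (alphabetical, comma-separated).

isopods, krill

Round 1 — flatworms, oysters go locally extinct (initial).
Round 2 — checking thresholds:
  brine shrimp: 1 of 1 neighbours ≥ 1, goes locally extinct.
  isopods: 1 of 2 neighbours < 2, not yet.
  mussels: 1 of 1 neighbours ≥ 1, goes locally extinct.
Round 3 — no new extinctions; cascade stops.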